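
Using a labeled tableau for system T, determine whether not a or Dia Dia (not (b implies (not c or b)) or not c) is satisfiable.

1. not a or Dia Dia (not (b implies (not c or b)) or not c), w0
2. Dia Dia (not (b implies (not c or b)) or not c), w0   [or-rule on 1 (branches; this branch)]
3. Dia (not (b implies (not c or b)) or not c), w1   [Dia-rule on 2: fresh world w1, w0Rw1]
4. not (b implies (not c or b)) or not c, w2   [Dia-rule on 3: fresh world w2, w1Rw2]
5. not c, w2   [or-rule on 4 (branches; this branch)]
Accessibility: w0Rw0, w0Rw1, w1Rw1, w1Rw2, w2Rw2

Satisfiable (open branch found)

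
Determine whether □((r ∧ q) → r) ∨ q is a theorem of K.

Valid in K

Tableau for the negation ¬(□((r ∧ q) → r) ∨ q):
1. ¬(□((r ∧ q) → r) ∨ q), 0
2. ¬□((r ∧ q) → r), 0
3. ¬q, 0
4. ¬((r ∧ q) → r), 1
5. r ∧ q, 1
6. ¬r, 1
7. r, 1
8. q, 1
Accessibility: 0R1
Branch closes: r and ¬r both at 1.
All branches of the negation close; one closing branch shown above.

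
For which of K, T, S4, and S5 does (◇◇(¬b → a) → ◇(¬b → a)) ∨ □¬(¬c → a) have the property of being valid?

S4, S5

S4-tableau for the negation ¬((◇◇(¬b → a) → ◇(¬b → a)) ∨ □¬(¬c → a)):
1. ¬((◇◇(¬b → a) → ◇(¬b → a)) ∨ □¬(¬c → a)), 0
2. ¬(◇◇(¬b → a) → ◇(¬b → a)), 0
3. ¬□¬(¬c → a), 0
4. ◇◇(¬b → a), 0
5. ¬◇(¬b → a), 0
6. ¬(¬b → a), 0
7. ¬b, 0
8. ¬a, 0
9. ¬c → a, 1
10. ¬(¬b → a), 1
11. ¬b, 1
12. ¬a, 1
13. c, 1
14. ◇(¬b → a), 2
15. ¬(¬b → a), 2
16. ¬b, 2
17. ¬a, 2
18. ¬b → a, 3
19. ¬(¬b → a), 3
20. ¬b, 3
21. ¬a, 3
22. a, 3
Accessibility: 0R0, 0R1, 0R2, 0R3, 1R1, 2R2, 2R3, 3R3
Branch closes: a and ¬a both at 3.
Every branch closes (one shown): valid in S4, hence also in S5 (every theorem of S4 is a theorem of S5).
T-tableau for the negation ¬((◇◇(¬b → a) → ◇(¬b → a)) ∨ □¬(¬c → a)):
1. ¬((◇◇(¬b → a) → ◇(¬b → a)) ∨ □¬(¬c → a)), 0
2. ¬(◇◇(¬b → a) → ◇(¬b → a)), 0
3. ¬□¬(¬c → a), 0
4. ◇◇(¬b → a), 0
5. ¬◇(¬b → a), 0
6. ¬(¬b → a), 0
7. ¬b, 0
8. ¬a, 0
9. ¬c → a, 1
10. ¬(¬b → a), 1
11. ¬b, 1
12. ¬a, 1
13. c, 1
14. ◇(¬b → a), 2
15. ¬(¬b → a), 2
16. ¬b, 2
17. ¬a, 2
18. ¬b → a, 3
19. a, 3
Accessibility: 0R0, 0R1, 0R2, 1R1, 2R2, 2R3, 3R3
Complete open branch: countermodel on a T-frame, so not valid in T, nor in K (the same frame is also a K-frame).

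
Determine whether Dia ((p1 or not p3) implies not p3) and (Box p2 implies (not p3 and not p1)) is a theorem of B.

No, not valid

Tableau for the negation not (Dia ((p1 or not p3) implies not p3) and (Box p2 implies (not p3 and not p1))):
1. not (Dia ((p1 or not p3) implies not p3) and (Box p2 implies (not p3 and not p1))), u
2. not (Box p2 implies (not p3 and not p1)), u
3. Box p2, u
4. not (not p3 and not p1), u
5. p2, u
6. p1, u
Accessibility: uRu
The negation has an open branch (countermodel exists).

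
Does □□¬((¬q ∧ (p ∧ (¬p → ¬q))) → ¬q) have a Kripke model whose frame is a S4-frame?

Unsatisfiable (every branch closes)

1. □□¬((¬q ∧ (p ∧ (¬p → ¬q))) → ¬q), w0
2. □¬((¬q ∧ (p ∧ (¬p → ¬q))) → ¬q), w0
3. ¬((¬q ∧ (p ∧ (¬p → ¬q))) → ¬q), w0
4. ¬q ∧ (p ∧ (¬p → ¬q)), w0
5. q, w0
6. ¬q, w0
7. p ∧ (¬p → ¬q), w0
Accessibility: w0Rw0
Branch closes: q and ¬q both at w0.
(One branch shown.) All branches close.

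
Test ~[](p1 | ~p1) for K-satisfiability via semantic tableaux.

1. ~[](p1 | ~p1), w0
2. ~(p1 | ~p1), w1
3. ~p1, w1
4. p1, w1
Accessibility: w0Rw1
Branch closes: p1 and ~p1 both at w1.
Every branch closes; the branch above is one of them.

Unsatisfiable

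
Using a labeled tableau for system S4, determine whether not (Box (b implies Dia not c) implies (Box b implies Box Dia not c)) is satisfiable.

1. not (Box (b implies Dia not c) implies (Box b implies Box Dia not c)), 0
2. Box (b implies Dia not c), 0   [neg-implies-rule on 1]
3. not (Box b implies Box Dia not c), 0   [neg-implies-rule on 1]
4. Box b, 0   [neg-implies-rule on 3]
5. not Box Dia not c, 0   [neg-implies-rule on 3]
6. b implies Dia not c, 0   [Box-rule on 2 via 0R0]
7. b, 0   [Box-rule on 4 via 0R0]
8. Dia not c, 0   [implies-rule on 6 (branches; this branch)]
9. not Dia not c, 1   [neg-Box-rule on 5: fresh world 1, 0R1]
10. b implies Dia not c, 1   [Box-rule on 2 via 0R1]
11. b, 1   [Box-rule on 4 via 0R1]
12. c, 1   [neg-Dia-rule on 9 via 1R1]
13. Dia not c, 1   [implies-rule on 10 (branches; this branch)]
14. not c, 2   [Dia-rule on 8: fresh world 2, 0R2]
15. b implies Dia not c, 2   [Box-rule on 2 via 0R2]
16. b, 2   [Box-rule on 4 via 0R2]
17. Dia not c, 2   [implies-rule on 15 (branches; this branch)]
18. not c, 3   [Dia-rule on 13: fresh world 3, 1R3]
19. b implies Dia not c, 3   [Box-rule on 2 via 0R3]
20. b, 3   [Box-rule on 4 via 0R3]
21. c, 3   [neg-Dia-rule on 9 via 1R3]
Accessibility: 0R0, 0R1, 0R2, 0R3, 1R1, 1R3, 2R2, 3R3
Branch closes: c and not c both at 3.
All branches of the tableau close; one closing branch shown above.

No, unsatisfiable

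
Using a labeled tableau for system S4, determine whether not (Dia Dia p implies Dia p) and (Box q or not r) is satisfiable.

Unsatisfiable (every branch closes)

1. not (Dia Dia p implies Dia p) and (Box q or not r), w0
2. not (Dia Dia p implies Dia p), w0
3. Box q or not r, w0
4. Dia Dia p, w0
5. not Dia p, w0
6. not p, w0
7. Box q, w0
8. q, w0
9. Dia p, w1
10. not p, w1
11. q, w1
12. p, w2
13. not p, w2
Accessibility: w0Rw0, w0Rw1, w0Rw2, w1Rw1, w1Rw2, w2Rw2
Branch closes: p and not p both at w2.
All branches of the tableau close; one closing branch shown above.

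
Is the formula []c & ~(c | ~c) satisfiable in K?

1. []c & ~(c | ~c), w0
2. []c, w0   [&-rule on 1]
3. ~(c | ~c), w0   [&-rule on 1]
4. ~c, w0   [~|-rule on 3]
5. c, w0   [~|-rule on 3]
Branch closes: c and ~c both at w0.
Every branch closes; the branch above is one of them.

No, unsatisfiable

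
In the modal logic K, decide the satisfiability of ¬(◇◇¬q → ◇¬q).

1. ¬(◇◇¬q → ◇¬q), u
2. ◇◇¬q, u
3. ¬◇¬q, u
4. ◇¬q, v
5. q, v
6. ¬q, w
Accessibility: uRv, vRw

Satisfiable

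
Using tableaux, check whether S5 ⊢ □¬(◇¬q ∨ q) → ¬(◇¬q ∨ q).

Valid in S5

Tableau for the negation ¬(□¬(◇¬q ∨ q) → ¬(◇¬q ∨ q)):
1. ¬(□¬(◇¬q ∨ q) → ¬(◇¬q ∨ q)), u
2. □¬(◇¬q ∨ q), u   [¬→-rule on 1]
3. ◇¬q ∨ q, u   [¬→-rule on 1]
4. ¬(◇¬q ∨ q), u   [□-rule on 2 via uRu]
5. ¬◇¬q, u   [¬∨-rule on 4]
6. ¬q, u   [¬∨-rule on 4]
7. q, u   [¬◇-rule on 5 via uRu]
Accessibility: uRu
Branch closes: q and ¬q both at u.
All branches of the negation close; one closing branch shown above.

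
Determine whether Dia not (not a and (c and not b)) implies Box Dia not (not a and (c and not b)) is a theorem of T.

Not valid

Tableau for the negation not (Dia not (not a and (c and not b)) implies Box Dia not (not a and (c and not b))):
1. not (Dia not (not a and (c and not b)) implies Box Dia not (not a and (c and not b))), w0
2. Dia not (not a and (c and not b)), w0
3. not Box Dia not (not a and (c and not b)), w0
4. not (not a and (c and not b)), w1
5. not (c and not b), w1
6. b, w1
7. not Dia not (not a and (c and not b)), w2
8. not a and (c and not b), w2
9. not a, w2
10. c and not b, w2
11. c, w2
12. not b, w2
Accessibility: w0Rw0, w0Rw1, w0Rw2, w1Rw1, w2Rw2
The negation has an open branch (countermodel exists).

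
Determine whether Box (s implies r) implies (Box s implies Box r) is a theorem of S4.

Tableau for the negation not (Box (s implies r) implies (Box s implies Box r)):
1. not (Box (s implies r) implies (Box s implies Box r)), w0
2. Box (s implies r), w0   [neg-implies-rule on 1]
3. not (Box s implies Box r), w0   [neg-implies-rule on 1]
4. Box s, w0   [neg-implies-rule on 3]
5. not Box r, w0   [neg-implies-rule on 3]
6. s implies r, w0   [Box-rule on 2 via w0Rw0]
7. s, w0   [Box-rule on 4 via w0Rw0]
8. r, w0   [implies-rule on 6 (branches; this branch)]
9. not r, w1   [neg-Box-rule on 5: fresh world w1, w0Rw1]
10. s implies r, w1   [Box-rule on 2 via w0Rw1]
11. s, w1   [Box-rule on 4 via w0Rw1]
12. r, w1   [implies-rule on 10 (branches; this branch)]
Accessibility: w0Rw0, w0Rw1, w1Rw1
Branch closes: r and not r both at w1.
All branches of the negation close; one closing branch shown above.

Valid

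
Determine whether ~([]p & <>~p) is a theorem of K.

Tableau for the negation []p & <>~p:
1. []p & <>~p, w0
2. []p, w0
3. <>~p, w0
4. ~p, w1
5. p, w1
Accessibility: w0Rw1
Branch closes: p and ~p both at w1.
Every branch of the negation's tableau closes; the branch above is one of them.

Yes, valid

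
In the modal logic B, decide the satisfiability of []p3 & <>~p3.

Unsatisfiable

1. []p3 & <>~p3, 0
2. []p3, 0
3. <>~p3, 0
4. p3, 0
5. ~p3, 1
6. p3, 1
Accessibility: 0R0, 0R1, 1R0, 1R1
Branch closes: p3 and ~p3 both at 1.
Every branch closes; the branch above is one of them.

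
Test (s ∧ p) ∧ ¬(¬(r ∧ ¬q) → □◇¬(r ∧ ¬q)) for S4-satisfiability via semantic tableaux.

Satisfiable (open branch found)

1. (s ∧ p) ∧ ¬(¬(r ∧ ¬q) → □◇¬(r ∧ ¬q)), w0
2. s ∧ p, w0   [∧-rule on 1]
3. ¬(¬(r ∧ ¬q) → □◇¬(r ∧ ¬q)), w0   [∧-rule on 1]
4. s, w0   [∧-rule on 2]
5. p, w0   [∧-rule on 2]
6. ¬(r ∧ ¬q), w0   [¬→-rule on 3]
7. ¬□◇¬(r ∧ ¬q), w0   [¬→-rule on 3]
8. q, w0   [¬∧-rule on 6 (branches; this branch)]
9. ¬◇¬(r ∧ ¬q), w1   [¬□-rule on 7: fresh world w1, w0Rw1]
10. r ∧ ¬q, w1   [¬◇-rule on 9 via w1Rw1]
11. r, w1   [∧-rule on 10]
12. ¬q, w1   [∧-rule on 10]
Accessibility: w0Rw0, w0Rw1, w1Rw1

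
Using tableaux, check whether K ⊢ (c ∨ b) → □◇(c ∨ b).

Tableau for the negation ¬((c ∨ b) → □◇(c ∨ b)):
1. ¬((c ∨ b) → □◇(c ∨ b)), u
2. c ∨ b, u
3. ¬□◇(c ∨ b), u
4. b, u
5. ¬◇(c ∨ b), v
Accessibility: uRv
The negation has an open branch (countermodel exists).

Invalid (countermodel exists)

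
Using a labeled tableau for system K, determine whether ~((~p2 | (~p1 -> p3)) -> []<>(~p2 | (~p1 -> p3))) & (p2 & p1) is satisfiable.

1. ~((~p2 | (~p1 -> p3)) -> []<>(~p2 | (~p1 -> p3))) & (p2 & p1), u
2. ~((~p2 | (~p1 -> p3)) -> []<>(~p2 | (~p1 -> p3))), u
3. p2 & p1, u
4. ~p2 | (~p1 -> p3), u
5. ~[]<>(~p2 | (~p1 -> p3)), u
6. p2, u
7. p1, u
8. ~p1 -> p3, u
9. p3, u
10. ~<>(~p2 | (~p1 -> p3)), v
Accessibility: uRv

Satisfiable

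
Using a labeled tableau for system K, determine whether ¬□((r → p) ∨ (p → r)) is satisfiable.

1. ¬□((r → p) ∨ (p → r)), 0
2. ¬((r → p) ∨ (p → r)), 1   [¬□-rule on 1: fresh world 1, 0R1]
3. ¬(r → p), 1   [¬∨-rule on 2]
4. ¬(p → r), 1   [¬∨-rule on 2]
5. r, 1   [¬→-rule on 3]
6. ¬p, 1   [¬→-rule on 3]
7. p, 1   [¬→-rule on 4]
8. ¬r, 1   [¬→-rule on 4]
Accessibility: 0R1
Branch closes: p and ¬p both at 1.
(One branch shown.) All branches close.

Unsatisfiable (every branch closes)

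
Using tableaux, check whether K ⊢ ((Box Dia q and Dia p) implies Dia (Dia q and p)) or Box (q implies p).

Tableau for the negation not (((Box Dia q and Dia p) implies Dia (Dia q and p)) or Box (q implies p)):
1. not (((Box Dia q and Dia p) implies Dia (Dia q and p)) or Box (q implies p)), 0
2. not ((Box Dia q and Dia p) implies Dia (Dia q and p)), 0   [neg-or-rule on 1]
3. not Box (q implies p), 0   [neg-or-rule on 1]
4. Box Dia q and Dia p, 0   [neg-implies-rule on 2]
5. not Dia (Dia q and p), 0   [neg-implies-rule on 2]
6. Box Dia q, 0   [and-rule on 4]
7. Dia p, 0   [and-rule on 4]
8. not (q implies p), 1   [neg-Box-rule on 3: fresh world 1, 0R1]
9. q, 1   [neg-implies-rule on 8]
10. not p, 1   [neg-implies-rule on 8]
11. not (Dia q and p), 1   [neg-Dia-rule on 5 via 0R1]
12. Dia q, 1   [Box-rule on 6 via 0R1]
13. p, 2   [Dia-rule on 7: fresh world 2, 0R2]
14. not (Dia q and p), 2   [neg-Dia-rule on 5 via 0R2]
15. Dia q, 2   [Box-rule on 6 via 0R2]
16. not Dia q, 2   [neg-and-rule on 14 (branches; this branch)]
17. q, 3   [Dia-rule on 12: fresh world 3, 1R3]
18. q, 4   [Dia-rule on 15: fresh world 4, 2R4]
19. not q, 4   [neg-Dia-rule on 16 via 2R4]
Accessibility: 0R1, 0R2, 1R3, 2R4
Branch closes: q and not q both at 4.
Every branch of the negation's tableau closes; the branch above is one of them.

Valid in K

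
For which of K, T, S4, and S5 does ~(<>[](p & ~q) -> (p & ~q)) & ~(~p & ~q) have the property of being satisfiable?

S4-tableau for the formula:
1. ~(<>[](p & ~q) -> (p & ~q)) & ~(~p & ~q), u
2. ~(<>[](p & ~q) -> (p & ~q)), u   [&-rule on 1]
3. ~(~p & ~q), u   [&-rule on 1]
4. <>[](p & ~q), u   [~->-rule on 2]
5. ~(p & ~q), u   [~->-rule on 2]
6. q, u   [~&-rule on 3 (branches; this branch)]
7. [](p & ~q), v   [<>-rule on 4: fresh world v, uRv]
8. p & ~q, v   [[]-rule on 7 via vRv]
9. p, v   [&-rule on 8]
10. ~q, v   [&-rule on 8]
Accessibility: uRu, uRv, vRv
Complete open branch: satisfiable in S4, hence also in K, T (this S4-model is also a K-model and a T-model).
S5-tableau for the formula:
1. ~(<>[](p & ~q) -> (p & ~q)) & ~(~p & ~q), u
2. ~(<>[](p & ~q) -> (p & ~q)), u   [&-rule on 1]
3. ~(~p & ~q), u   [&-rule on 1]
4. <>[](p & ~q), u   [~->-rule on 2]
5. ~(p & ~q), u   [~->-rule on 2]
6. q, u   [~&-rule on 3 (branches; this branch)]
7. [](p & ~q), v   [<>-rule on 4: fresh world v, uRv]
8. p & ~q, u   [[]-rule on 7 via vRu]
9. p, u   [&-rule on 8]
10. ~q, u   [&-rule on 8]
Accessibility: uRu, uRv, vRu, vRv
Branch closes: q and ~q both at u.
Every branch closes (one shown): unsatisfiable in S5.

K, T, S4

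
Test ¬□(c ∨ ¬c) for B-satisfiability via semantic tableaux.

Unsatisfiable (every branch closes)

1. ¬□(c ∨ ¬c), w0
2. ¬(c ∨ ¬c), w1
3. ¬c, w1
4. c, w1
Accessibility: w0Rw0, w0Rw1, w1Rw0, w1Rw1
Branch closes: c and ¬c both at w1.
Every branch closes; the branch above is one of them.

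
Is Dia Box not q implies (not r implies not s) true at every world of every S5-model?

Not valid

Tableau for the negation not (Dia Box not q implies (not r implies not s)):
1. not (Dia Box not q implies (not r implies not s)), 0
2. Dia Box not q, 0   [neg-implies-rule on 1]
3. not (not r implies not s), 0   [neg-implies-rule on 1]
4. not r, 0   [neg-implies-rule on 3]
5. s, 0   [neg-implies-rule on 3]
6. Box not q, 1   [Dia-rule on 2: fresh world 1, 0R1]
7. not q, 0   [Box-rule on 6 via 1R0]
8. not q, 1   [Box-rule on 6 via 1R1]
Accessibility: 0R0, 0R1, 1R0, 1R1
The negation has an open branch (countermodel exists).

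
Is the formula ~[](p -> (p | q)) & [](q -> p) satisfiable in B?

1. ~[](p -> (p | q)) & [](q -> p), u
2. ~[](p -> (p | q)), u   [&-rule on 1]
3. [](q -> p), u   [&-rule on 1]
4. q -> p, u   [[]-rule on 3 via uRu]
5. p, u   [->-rule on 4 (branches; this branch)]
6. ~(p -> (p | q)), v   [~[]-rule on 2: fresh world v, uRv]
7. p, v   [~->-rule on 6]
8. ~(p | q), v   [~->-rule on 6]
9. ~p, v   [~|-rule on 8]
10. ~q, v   [~|-rule on 8]
Accessibility: uRu, uRv, vRu, vRv
Branch closes: p and ~p both at v.
(One branch shown.) All branches close.

Unsatisfiable (every branch closes)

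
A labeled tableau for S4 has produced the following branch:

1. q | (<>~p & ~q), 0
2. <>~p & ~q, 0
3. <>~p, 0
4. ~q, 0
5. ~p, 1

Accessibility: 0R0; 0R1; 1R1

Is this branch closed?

Open

There is no literal clash: for every atom and world, at most one sign appears.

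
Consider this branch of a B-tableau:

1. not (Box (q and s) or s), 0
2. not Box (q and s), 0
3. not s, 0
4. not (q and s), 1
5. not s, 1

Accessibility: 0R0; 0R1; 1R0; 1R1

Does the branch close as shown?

Open

No atom appears with both signs at the same world.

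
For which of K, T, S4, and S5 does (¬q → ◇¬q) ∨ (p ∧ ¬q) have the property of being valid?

T, S4, S5

T-tableau for the negation ¬((¬q → ◇¬q) ∨ (p ∧ ¬q)):
1. ¬((¬q → ◇¬q) ∨ (p ∧ ¬q)), u
2. ¬(¬q → ◇¬q), u   [¬∨-rule on 1]
3. ¬(p ∧ ¬q), u   [¬∨-rule on 1]
4. ¬q, u   [¬→-rule on 2]
5. ¬◇¬q, u   [¬→-rule on 2]
6. q, u   [¬◇-rule on 5 via uRu]
Accessibility: uRu
Branch closes: q and ¬q both at u.
Every branch closes (one shown): valid in T, hence also in S4, S5 (every theorem of T is a theorem of S4 and S5).
K-tableau for the negation ¬((¬q → ◇¬q) ∨ (p ∧ ¬q)):
1. ¬((¬q → ◇¬q) ∨ (p ∧ ¬q)), u
2. ¬(¬q → ◇¬q), u   [¬∨-rule on 1]
3. ¬(p ∧ ¬q), u   [¬∨-rule on 1]
4. ¬q, u   [¬→-rule on 2]
5. ¬◇¬q, u   [¬→-rule on 2]
6. ¬p, u   [¬∧-rule on 3 (branches; this branch)]
Complete open branch: countermodel on a K-frame, so not valid in K.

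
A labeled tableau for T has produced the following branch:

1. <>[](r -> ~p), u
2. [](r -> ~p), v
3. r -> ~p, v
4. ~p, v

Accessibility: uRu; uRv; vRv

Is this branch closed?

No world carries both an atom and its negation.

Not closed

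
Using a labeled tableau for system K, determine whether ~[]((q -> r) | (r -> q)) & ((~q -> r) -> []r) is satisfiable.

1. ~[]((q -> r) | (r -> q)) & ((~q -> r) -> []r), w0
2. ~[]((q -> r) | (r -> q)), w0
3. (~q -> r) -> []r, w0
4. ~(~q -> r), w0
5. ~q, w0
6. ~r, w0
7. ~((q -> r) | (r -> q)), w1
8. ~(q -> r), w1
9. ~(r -> q), w1
10. q, w1
11. ~r, w1
12. r, w1
13. ~q, w1
Accessibility: w0Rw1
Branch closes: r and ~r both at w1.
All branches of the tableau close; one closing branch shown above.

Unsatisfiable (every branch closes)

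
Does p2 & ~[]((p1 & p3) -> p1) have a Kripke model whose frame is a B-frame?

1. p2 & ~[]((p1 & p3) -> p1), u
2. p2, u
3. ~[]((p1 & p3) -> p1), u
4. ~((p1 & p3) -> p1), v
5. p1 & p3, v
6. ~p1, v
7. p1, v
8. p3, v
Accessibility: uRu, uRv, vRu, vRv
Branch closes: p1 and ~p1 both at v.
All branches of the tableau close; one closing branch shown above.

Unsatisfiable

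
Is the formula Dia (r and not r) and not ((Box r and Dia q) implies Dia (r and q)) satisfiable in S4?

No, unsatisfiable

1. Dia (r and not r) and not ((Box r and Dia q) implies Dia (r and q)), u
2. Dia (r and not r), u   [and-rule on 1]
3. not ((Box r and Dia q) implies Dia (r and q)), u   [and-rule on 1]
4. Box r and Dia q, u   [neg-implies-rule on 3]
5. not Dia (r and q), u   [neg-implies-rule on 3]
6. Box r, u   [and-rule on 4]
7. Dia q, u   [and-rule on 4]
8. not (r and q), u   [neg-Dia-rule on 5 via uRu]
9. r, u   [Box-rule on 6 via uRu]
10. not q, u   [neg-and-rule on 8 (branches; this branch)]
11. r and not r, v   [Dia-rule on 2: fresh world v, uRv]
12. r, v   [and-rule on 11]
13. not r, v   [and-rule on 11]
Accessibility: uRu, uRv, vRv
Branch closes: r and not r both at v.
Every branch closes; the branch above is one of them.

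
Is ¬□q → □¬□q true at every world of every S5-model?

Yes, valid

Tableau for the negation ¬(¬□q → □¬□q):
1. ¬(¬□q → □¬□q), u
2. ¬□q, u
3. ¬□¬□q, u
4. ¬q, v
5. □q, w
6. q, u
7. q, v
Accessibility: uRu, uRv, uRw, vRu, vRv, vRw, wRu, wRv, wRw
Branch closes: q and ¬q both at v.
Every branch of the negation's tableau closes; the branch above is one of them.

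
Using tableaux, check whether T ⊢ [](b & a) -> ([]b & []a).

Valid in T

Tableau for the negation ~([](b & a) -> ([]b & []a)):
1. ~([](b & a) -> ([]b & []a)), u
2. [](b & a), u   [~->-rule on 1]
3. ~([]b & []a), u   [~->-rule on 1]
4. b & a, u   [[]-rule on 2 via uRu]
5. b, u   [&-rule on 4]
6. a, u   [&-rule on 4]
7. ~[]a, u   [~&-rule on 3 (branches; this branch)]
8. ~a, v   [~[]-rule on 7: fresh world v, uRv]
9. b & a, v   [[]-rule on 2 via uRv]
10. b, v   [&-rule on 9]
11. a, v   [&-rule on 9]
Accessibility: uRu, uRv, vRv
Branch closes: a and ~a both at v.
Every branch of the negation's tableau closes; the branch above is one of them.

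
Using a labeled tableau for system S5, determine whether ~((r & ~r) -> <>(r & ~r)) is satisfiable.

Unsatisfiable (every branch closes)

1. ~((r & ~r) -> <>(r & ~r)), w0
2. r & ~r, w0
3. ~<>(r & ~r), w0
4. r, w0
5. ~r, w0
Accessibility: w0Rw0
Branch closes: r and ~r both at w0.
(One branch shown.) All branches close.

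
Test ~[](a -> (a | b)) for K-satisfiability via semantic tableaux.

Unsatisfiable (every branch closes)

1. ~[](a -> (a | b)), w0
2. ~(a -> (a | b)), w1
3. a, w1
4. ~(a | b), w1
5. ~a, w1
6. ~b, w1
Accessibility: w0Rw1
Branch closes: a and ~a both at w1.
All branches of the tableau close; one closing branch shown above.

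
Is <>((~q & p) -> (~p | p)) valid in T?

Tableau for the negation ~<>((~q & p) -> (~p | p)):
1. ~<>((~q & p) -> (~p | p)), w0
2. ~((~q & p) -> (~p | p)), w0
3. ~q & p, w0
4. ~(~p | p), w0
5. ~q, w0
6. p, w0
7. ~p, w0
Accessibility: w0Rw0
Branch closes: p and ~p both at w0.
Every branch of the negation's tableau closes; the branch above is one of them.

Valid in T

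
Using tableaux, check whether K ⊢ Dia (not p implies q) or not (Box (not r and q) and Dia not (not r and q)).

Yes, valid

Tableau for the negation not (Dia (not p implies q) or not (Box (not r and q) and Dia not (not r and q))):
1. not (Dia (not p implies q) or not (Box (not r and q) and Dia not (not r and q))), w0
2. not Dia (not p implies q), w0
3. Box (not r and q) and Dia not (not r and q), w0
4. Box (not r and q), w0
5. Dia not (not r and q), w0
6. not (not r and q), w1
7. not (not p implies q), w1
8. not p, w1
9. not q, w1
10. not r and q, w1
11. not r, w1
12. q, w1
Accessibility: w0Rw1
Branch closes: q and not q both at w1.
Every branch of the negation's tableau closes; the branch above is one of them.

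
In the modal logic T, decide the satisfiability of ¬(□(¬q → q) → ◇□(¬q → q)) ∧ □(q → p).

1. ¬(□(¬q → q) → ◇□(¬q → q)) ∧ □(q → p), u
2. ¬(□(¬q → q) → ◇□(¬q → q)), u
3. □(q → p), u
4. □(¬q → q), u
5. ¬◇□(¬q → q), u
6. q → p, u
7. ¬q → q, u
8. ¬□(¬q → q), u
9. p, u
10. q, u
11. ¬(¬q → q), v
12. ¬q, v
13. q → p, v
14. ¬q → q, v
15. ¬□(¬q → q), v
16. p, v
17. q, v
Accessibility: uRu, uRv, vRv
Branch closes: q and ¬q both at v.
(One branch shown.) All branches close.

No, unsatisfiable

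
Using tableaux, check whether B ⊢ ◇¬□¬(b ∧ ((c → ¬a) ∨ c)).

No, not valid

Tableau for the negation ¬◇¬□¬(b ∧ ((c → ¬a) ∨ c)):
1. ¬◇¬□¬(b ∧ ((c → ¬a) ∨ c)), 0
2. □¬(b ∧ ((c → ¬a) ∨ c)), 0
3. ¬(b ∧ ((c → ¬a) ∨ c)), 0
4. ¬b, 0
Accessibility: 0R0
The negation has an open branch (countermodel exists).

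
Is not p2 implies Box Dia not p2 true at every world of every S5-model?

Valid

Tableau for the negation not (not p2 implies Box Dia not p2):
1. not (not p2 implies Box Dia not p2), u
2. not p2, u
3. not Box Dia not p2, u
4. not Dia not p2, v
5. p2, u
Accessibility: uRu, uRv, vRu, vRv
Branch closes: p2 and not p2 both at u.
All branches of the negation close; one closing branch shown above.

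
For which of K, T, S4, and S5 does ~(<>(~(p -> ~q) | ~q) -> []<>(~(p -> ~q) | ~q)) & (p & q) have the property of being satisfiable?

S5-tableau for the formula:
1. ~(<>(~(p -> ~q) | ~q) -> []<>(~(p -> ~q) | ~q)) & (p & q), 0
2. ~(<>(~(p -> ~q) | ~q) -> []<>(~(p -> ~q) | ~q)), 0
3. p & q, 0
4. <>(~(p -> ~q) | ~q), 0
5. ~[]<>(~(p -> ~q) | ~q), 0
6. p, 0
7. q, 0
8. ~(p -> ~q) | ~q, 1
9. ~(p -> ~q), 1
10. p, 1
11. q, 1
12. ~<>(~(p -> ~q) | ~q), 2
13. ~(~(p -> ~q) | ~q), 0
14. p -> ~q, 0
15. ~(~(p -> ~q) | ~q), 1
16. p -> ~q, 1
17. ~(~(p -> ~q) | ~q), 2
18. p -> ~q, 2
19. q, 2
20. ~q, 0
Accessibility: 0R0, 0R1, 0R2, 1R0, 1R1, 1R2, 2R0, 2R1, 2R2
Branch closes: q and ~q both at 0.
Every branch closes (one shown): unsatisfiable in S5.
S4-tableau for the formula:
1. ~(<>(~(p -> ~q) | ~q) -> []<>(~(p -> ~q) | ~q)) & (p & q), 0
2. ~(<>(~(p -> ~q) | ~q) -> []<>(~(p -> ~q) | ~q)), 0
3. p & q, 0
4. <>(~(p -> ~q) | ~q), 0
5. ~[]<>(~(p -> ~q) | ~q), 0
6. p, 0
7. q, 0
8. ~(p -> ~q) | ~q, 1
9. ~q, 1
10. ~<>(~(p -> ~q) | ~q), 2
11. ~(~(p -> ~q) | ~q), 2
12. p -> ~q, 2
13. q, 2
14. ~p, 2
Accessibility: 0R0, 0R1, 0R2, 1R1, 2R2
Complete open branch: satisfiable in S4, hence also in K, T (this S4-model is also a K-model and a T-model).

K, T, S4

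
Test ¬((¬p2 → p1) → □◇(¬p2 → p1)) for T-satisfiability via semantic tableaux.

1. ¬((¬p2 → p1) → □◇(¬p2 → p1)), 0
2. ¬p2 → p1, 0
3. ¬□◇(¬p2 → p1), 0
4. p1, 0
5. ¬◇(¬p2 → p1), 1
6. ¬(¬p2 → p1), 1
7. ¬p2, 1
8. ¬p1, 1
Accessibility: 0R0, 0R1, 1R1

Yes, satisfiable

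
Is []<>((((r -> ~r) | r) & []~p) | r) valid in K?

Tableau for the negation ~[]<>((((r -> ~r) | r) & []~p) | r):
1. ~[]<>((((r -> ~r) | r) & []~p) | r), w0
2. ~<>((((r -> ~r) | r) & []~p) | r), w1
Accessibility: w0Rw1
The negation has an open branch (countermodel exists).

No, not valid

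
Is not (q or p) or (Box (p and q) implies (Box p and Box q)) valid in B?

Tableau for the negation not (not (q or p) or (Box (p and q) implies (Box p and Box q))):
1. not (not (q or p) or (Box (p and q) implies (Box p and Box q))), w0
2. q or p, w0   [neg-or-rule on 1]
3. not (Box (p and q) implies (Box p and Box q)), w0   [neg-or-rule on 1]
4. Box (p and q), w0   [neg-implies-rule on 3]
5. not (Box p and Box q), w0   [neg-implies-rule on 3]
6. p and q, w0   [Box-rule on 4 via w0Rw0]
7. p, w0   [and-rule on 6]
8. q, w0   [and-rule on 6]
9. not Box q, w0   [neg-and-rule on 5 (branches; this branch)]
10. not q, w1   [neg-Box-rule on 9: fresh world w1, w0Rw1]
11. p and q, w1   [Box-rule on 4 via w0Rw1]
12. p, w1   [and-rule on 11]
13. q, w1   [and-rule on 11]
Accessibility: w0Rw0, w0Rw1, w1Rw0, w1Rw1
Branch closes: q and not q both at w1.
Every branch of the negation's tableau closes; the branch above is one of them.

Valid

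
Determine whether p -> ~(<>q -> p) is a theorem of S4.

No, not valid

Tableau for the negation ~(p -> ~(<>q -> p)):
1. ~(p -> ~(<>q -> p)), u
2. p, u   [~->-rule on 1]
3. <>q -> p, u   [~->-rule on 1]
Accessibility: uRu
The negation has an open branch (countermodel exists).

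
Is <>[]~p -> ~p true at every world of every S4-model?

No, not valid

Tableau for the negation ~(<>[]~p -> ~p):
1. ~(<>[]~p -> ~p), u
2. <>[]~p, u   [~->-rule on 1]
3. p, u   [~->-rule on 1]
4. []~p, v   [<>-rule on 2: fresh world v, uRv]
5. ~p, v   [[]-rule on 4 via vRv]
Accessibility: uRu, uRv, vRv
The negation has an open branch (countermodel exists).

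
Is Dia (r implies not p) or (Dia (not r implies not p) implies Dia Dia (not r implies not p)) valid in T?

Valid

Tableau for the negation not (Dia (r implies not p) or (Dia (not r implies not p) implies Dia Dia (not r implies not p))):
1. not (Dia (r implies not p) or (Dia (not r implies not p) implies Dia Dia (not r implies not p))), u
2. not Dia (r implies not p), u
3. not (Dia (not r implies not p) implies Dia Dia (not r implies not p)), u
4. Dia (not r implies not p), u
5. not Dia Dia (not r implies not p), u
6. not (r implies not p), u
7. r, u
8. p, u
9. not Dia (not r implies not p), u
10. not (not r implies not p), u
11. not r, u
Accessibility: uRu
Branch closes: r and not r both at u.
All branches of the negation close; one closing branch shown above.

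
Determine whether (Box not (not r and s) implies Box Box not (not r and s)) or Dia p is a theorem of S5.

Tableau for the negation not ((Box not (not r and s) implies Box Box not (not r and s)) or Dia p):
1. not ((Box not (not r and s) implies Box Box not (not r and s)) or Dia p), u
2. not (Box not (not r and s) implies Box Box not (not r and s)), u
3. not Dia p, u
4. Box not (not r and s), u
5. not Box Box not (not r and s), u
6. not p, u
7. not (not r and s), u
8. not s, u
9. not Box not (not r and s), v
10. not p, v
11. not (not r and s), v
12. not s, v
13. not r and s, w
14. not r, w
15. s, w
16. not p, w
17. not (not r and s), w
18. not s, w
Accessibility: uRu, uRv, uRw, vRu, vRv, vRw, wRu, wRv, wRw
Branch closes: s and not s both at w.
All branches of the negation close; one closing branch shown above.

Yes, valid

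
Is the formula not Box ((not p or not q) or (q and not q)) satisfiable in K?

1. not Box ((not p or not q) or (q and not q)), u
2. not ((not p or not q) or (q and not q)), v
3. not (not p or not q), v
4. not (q and not q), v
5. p, v
6. q, v
Accessibility: uRv

Satisfiable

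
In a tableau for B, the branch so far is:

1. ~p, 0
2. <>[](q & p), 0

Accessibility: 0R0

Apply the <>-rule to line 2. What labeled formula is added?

a fresh world 1 with 0R1, and [](q & p) at 1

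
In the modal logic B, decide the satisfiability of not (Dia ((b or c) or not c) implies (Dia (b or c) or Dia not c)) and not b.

1. not (Dia ((b or c) or not c) implies (Dia (b or c) or Dia not c)) and not b, u
2. not (Dia ((b or c) or not c) implies (Dia (b or c) or Dia not c)), u
3. not b, u
4. Dia ((b or c) or not c), u
5. not (Dia (b or c) or Dia not c), u
6. not Dia (b or c), u
7. not Dia not c, u
8. not (b or c), u
9. not c, u
10. c, u
Accessibility: uRu
Branch closes: c and not c both at u.
(One branch shown.) All branches close.

No, unsatisfiable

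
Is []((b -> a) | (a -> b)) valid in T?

Valid in T

Tableau for the negation ~[]((b -> a) | (a -> b)):
1. ~[]((b -> a) | (a -> b)), w0
2. ~((b -> a) | (a -> b)), w1
3. ~(b -> a), w1
4. ~(a -> b), w1
5. b, w1
6. ~a, w1
7. a, w1
8. ~b, w1
Accessibility: w0Rw0, w0Rw1, w1Rw1
Branch closes: a and ~a both at w1.
All branches of the negation close; one closing branch shown above.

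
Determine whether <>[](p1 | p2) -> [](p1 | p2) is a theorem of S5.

Yes, valid

Tableau for the negation ~(<>[](p1 | p2) -> [](p1 | p2)):
1. ~(<>[](p1 | p2) -> [](p1 | p2)), 0
2. <>[](p1 | p2), 0
3. ~[](p1 | p2), 0
4. [](p1 | p2), 1
5. p1 | p2, 0
6. p1 | p2, 1
7. p2, 0
8. p2, 1
9. ~(p1 | p2), 2
10. ~p1, 2
11. ~p2, 2
12. p1 | p2, 2
13. p2, 2
Accessibility: 0R0, 0R1, 0R2, 1R0, 1R1, 1R2, 2R0, 2R1, 2R2
Branch closes: p2 and ~p2 both at 2.
Every branch of the negation's tableau closes; the branch above is one of them.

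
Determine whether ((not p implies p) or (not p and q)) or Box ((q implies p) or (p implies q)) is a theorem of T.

Tableau for the negation not (((not p implies p) or (not p and q)) or Box ((q implies p) or (p implies q))):
1. not (((not p implies p) or (not p and q)) or Box ((q implies p) or (p implies q))), 0
2. not ((not p implies p) or (not p and q)), 0
3. not Box ((q implies p) or (p implies q)), 0
4. not (not p implies p), 0
5. not (not p and q), 0
6. not p, 0
7. not q, 0
8. not ((q implies p) or (p implies q)), 1
9. not (q implies p), 1
10. not (p implies q), 1
11. q, 1
12. not p, 1
13. p, 1
14. not q, 1
Accessibility: 0R0, 0R1, 1R1
Branch closes: p and not p both at 1.
Every branch of the negation's tableau closes; the branch above is one of them.

Valid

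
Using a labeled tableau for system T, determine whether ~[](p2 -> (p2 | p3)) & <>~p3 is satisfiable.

1. ~[](p2 -> (p2 | p3)) & <>~p3, u
2. ~[](p2 -> (p2 | p3)), u
3. <>~p3, u
4. ~(p2 -> (p2 | p3)), v
5. p2, v
6. ~(p2 | p3), v
7. ~p2, v
8. ~p3, v
Accessibility: uRu, uRv, vRv
Branch closes: p2 and ~p2 both at v.
Every branch closes; the branch above is one of them.

Unsatisfiable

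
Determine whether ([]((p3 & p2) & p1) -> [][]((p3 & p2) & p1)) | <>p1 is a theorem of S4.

Yes, valid

Tableau for the negation ~(([]((p3 & p2) & p1) -> [][]((p3 & p2) & p1)) | <>p1):
1. ~(([]((p3 & p2) & p1) -> [][]((p3 & p2) & p1)) | <>p1), 0
2. ~([]((p3 & p2) & p1) -> [][]((p3 & p2) & p1)), 0
3. ~<>p1, 0
4. []((p3 & p2) & p1), 0
5. ~[][]((p3 & p2) & p1), 0
6. ~p1, 0
7. (p3 & p2) & p1, 0
8. p3 & p2, 0
9. p1, 0
Accessibility: 0R0
Branch closes: p1 and ~p1 both at 0.
Every branch of the negation's tableau closes; the branch above is one of them.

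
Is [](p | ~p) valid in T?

Tableau for the negation ~[](p | ~p):
1. ~[](p | ~p), w0
2. ~(p | ~p), w1
3. ~p, w1
4. p, w1
Accessibility: w0Rw0, w0Rw1, w1Rw1
Branch closes: p and ~p both at w1.
All branches of the negation close; one closing branch shown above.

Valid in T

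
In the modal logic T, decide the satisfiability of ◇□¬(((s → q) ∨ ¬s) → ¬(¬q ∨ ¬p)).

1. ◇□¬(((s → q) ∨ ¬s) → ¬(¬q ∨ ¬p)), w0
2. □¬(((s → q) ∨ ¬s) → ¬(¬q ∨ ¬p)), w1   [◇-rule on 1: fresh world w1, w0Rw1]
3. ¬(((s → q) ∨ ¬s) → ¬(¬q ∨ ¬p)), w1   [□-rule on 2 via w1Rw1]
4. (s → q) ∨ ¬s, w1   [¬→-rule on 3]
5. ¬q ∨ ¬p, w1   [¬→-rule on 3]
6. ¬s, w1   [∨-rule on 4 (branches; this branch)]
7. ¬p, w1   [∨-rule on 5 (branches; this branch)]
Accessibility: w0Rw0, w0Rw1, w1Rw1

Yes, satisfiable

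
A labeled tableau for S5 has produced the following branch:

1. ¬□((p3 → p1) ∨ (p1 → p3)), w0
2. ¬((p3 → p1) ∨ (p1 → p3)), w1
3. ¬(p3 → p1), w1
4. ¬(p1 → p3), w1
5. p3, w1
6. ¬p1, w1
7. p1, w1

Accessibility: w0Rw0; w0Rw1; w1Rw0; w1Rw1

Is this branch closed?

Yes, closed

Both p1 and ¬p1 appear at w1.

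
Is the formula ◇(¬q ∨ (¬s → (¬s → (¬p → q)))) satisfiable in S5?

1. ◇(¬q ∨ (¬s → (¬s → (¬p → q)))), 0
2. ¬q ∨ (¬s → (¬s → (¬p → q))), 1
3. ¬s → (¬s → (¬p → q)), 1
4. ¬s → (¬p → q), 1
5. ¬p → q, 1
6. q, 1
Accessibility: 0R0, 0R1, 1R0, 1R1

Satisfiable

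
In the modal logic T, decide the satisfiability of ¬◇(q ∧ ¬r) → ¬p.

1. ¬◇(q ∧ ¬r) → ¬p, u
2. ¬p, u
Accessibility: uRu

Satisfiable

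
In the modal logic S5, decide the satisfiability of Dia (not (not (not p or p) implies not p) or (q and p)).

1. Dia (not (not (not p or p) implies not p) or (q and p)), u
2. not (not (not p or p) implies not p) or (q and p), v
3. q and p, v
4. q, v
5. p, v
Accessibility: uRu, uRv, vRu, vRv

Satisfiable (open branch found)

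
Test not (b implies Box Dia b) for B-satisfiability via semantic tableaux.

1. not (b implies Box Dia b), u
2. b, u
3. not Box Dia b, u
4. not Dia b, v
5. not b, u
Accessibility: uRu, uRv, vRu, vRv
Branch closes: b and not b both at u.
Every branch closes; the branch above is one of them.

Unsatisfiable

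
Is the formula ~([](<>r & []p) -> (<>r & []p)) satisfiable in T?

1. ~([](<>r & []p) -> (<>r & []p)), w0
2. [](<>r & []p), w0   [~->-rule on 1]
3. ~(<>r & []p), w0   [~->-rule on 1]
4. <>r & []p, w0   [[]-rule on 2 via w0Rw0]
5. <>r, w0   [&-rule on 4]
6. []p, w0   [&-rule on 4]
7. p, w0   [[]-rule on 6 via w0Rw0]
8. ~[]p, w0   [~&-rule on 3 (branches; this branch)]
9. r, w1   [<>-rule on 5: fresh world w1, w0Rw1]
10. <>r & []p, w1   [[]-rule on 2 via w0Rw1]
11. <>r, w1   [&-rule on 10]
12. []p, w1   [&-rule on 10]
13. p, w1   [[]-rule on 6 via w0Rw1]
14. ~p, w2   [~[]-rule on 8: fresh world w2, w0Rw2]
15. <>r & []p, w2   [[]-rule on 2 via w0Rw2]
16. <>r, w2   [&-rule on 15]
17. []p, w2   [&-rule on 15]
18. p, w2   [[]-rule on 6 via w0Rw2]
Accessibility: w0Rw0, w0Rw1, w0Rw2, w1Rw1, w2Rw2
Branch closes: p and ~p both at w2.
Every branch closes; the branch above is one of them.

Unsatisfiable (every branch closes)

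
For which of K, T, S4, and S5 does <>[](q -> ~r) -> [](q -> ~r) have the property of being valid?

S5

S4-tableau for the negation ~(<>[](q -> ~r) -> [](q -> ~r)):
1. ~(<>[](q -> ~r) -> [](q -> ~r)), 0
2. <>[](q -> ~r), 0
3. ~[](q -> ~r), 0
4. [](q -> ~r), 1
5. q -> ~r, 1
6. ~r, 1
7. ~(q -> ~r), 2
8. q, 2
9. r, 2
Accessibility: 0R0, 0R1, 0R2, 1R1, 2R2
Complete open branch: countermodel on an S4-frame, so not valid in S4, nor in K, T (the same frame is also a K-frame and a T-frame).
S5-tableau for the negation ~(<>[](q -> ~r) -> [](q -> ~r)):
1. ~(<>[](q -> ~r) -> [](q -> ~r)), 0
2. <>[](q -> ~r), 0
3. ~[](q -> ~r), 0
4. [](q -> ~r), 1
5. q -> ~r, 0
6. q -> ~r, 1
7. ~r, 0
8. ~r, 1
9. ~(q -> ~r), 2
10. q, 2
11. r, 2
12. q -> ~r, 2
13. ~r, 2
Accessibility: 0R0, 0R1, 0R2, 1R0, 1R1, 1R2, 2R0, 2R1, 2R2
Branch closes: r and ~r both at 2.
Every branch closes (one shown): valid in S5.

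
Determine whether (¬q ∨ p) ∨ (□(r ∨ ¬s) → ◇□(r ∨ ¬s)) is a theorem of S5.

Valid in S5

Tableau for the negation ¬((¬q ∨ p) ∨ (□(r ∨ ¬s) → ◇□(r ∨ ¬s))):
1. ¬((¬q ∨ p) ∨ (□(r ∨ ¬s) → ◇□(r ∨ ¬s))), 0
2. ¬(¬q ∨ p), 0   [¬∨-rule on 1]
3. ¬(□(r ∨ ¬s) → ◇□(r ∨ ¬s)), 0   [¬∨-rule on 1]
4. q, 0   [¬∨-rule on 2]
5. ¬p, 0   [¬∨-rule on 2]
6. □(r ∨ ¬s), 0   [¬→-rule on 3]
7. ¬◇□(r ∨ ¬s), 0   [¬→-rule on 3]
8. r ∨ ¬s, 0   [□-rule on 6 via 0R0]
9. ¬□(r ∨ ¬s), 0   [¬◇-rule on 7 via 0R0]
10. ¬s, 0   [∨-rule on 8 (branches; this branch)]
11. ¬(r ∨ ¬s), 1   [¬□-rule on 9: fresh world 1, 0R1]
12. ¬r, 1   [¬∨-rule on 11]
13. s, 1   [¬∨-rule on 11]
14. r ∨ ¬s, 1   [□-rule on 6 via 0R1]
15. ¬□(r ∨ ¬s), 1   [¬◇-rule on 7 via 0R1]
16. ¬s, 1   [∨-rule on 14 (branches; this branch)]
Accessibility: 0R0, 0R1, 1R0, 1R1
Branch closes: s and ¬s both at 1.
All branches of the negation close; one closing branch shown above.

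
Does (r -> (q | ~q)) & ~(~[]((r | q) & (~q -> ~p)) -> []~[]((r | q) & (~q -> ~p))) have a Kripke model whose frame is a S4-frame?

1. (r -> (q | ~q)) & ~(~[]((r | q) & (~q -> ~p)) -> []~[]((r | q) & (~q -> ~p))), w0
2. r -> (q | ~q), w0
3. ~(~[]((r | q) & (~q -> ~p)) -> []~[]((r | q) & (~q -> ~p))), w0
4. ~[]((r | q) & (~q -> ~p)), w0
5. ~[]~[]((r | q) & (~q -> ~p)), w0
6. q | ~q, w0
7. ~q, w0
8. ~((r | q) & (~q -> ~p)), w1
9. ~(~q -> ~p), w1
10. ~q, w1
11. p, w1
12. []((r | q) & (~q -> ~p)), w2
13. (r | q) & (~q -> ~p), w2
14. r | q, w2
15. ~q -> ~p, w2
16. q, w2
17. ~p, w2
Accessibility: w0Rw0, w0Rw1, w0Rw2, w1Rw1, w2Rw2

Yes, satisfiable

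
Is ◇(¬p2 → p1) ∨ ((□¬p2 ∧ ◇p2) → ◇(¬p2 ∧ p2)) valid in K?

Tableau for the negation ¬(◇(¬p2 → p1) ∨ ((□¬p2 ∧ ◇p2) → ◇(¬p2 ∧ p2))):
1. ¬(◇(¬p2 → p1) ∨ ((□¬p2 ∧ ◇p2) → ◇(¬p2 ∧ p2))), 0
2. ¬◇(¬p2 → p1), 0   [¬∨-rule on 1]
3. ¬((□¬p2 ∧ ◇p2) → ◇(¬p2 ∧ p2)), 0   [¬∨-rule on 1]
4. □¬p2 ∧ ◇p2, 0   [¬→-rule on 3]
5. ¬◇(¬p2 ∧ p2), 0   [¬→-rule on 3]
6. □¬p2, 0   [∧-rule on 4]
7. ◇p2, 0   [∧-rule on 4]
8. p2, 1   [◇-rule on 7: fresh world 1, 0R1]
9. ¬(¬p2 → p1), 1   [¬◇-rule on 2 via 0R1]
10. ¬p2, 1   [¬→-rule on 9]
11. ¬p1, 1   [¬→-rule on 9]
Accessibility: 0R1
Branch closes: p2 and ¬p2 both at 1.
All branches of the negation close; one closing branch shown above.

Yes, valid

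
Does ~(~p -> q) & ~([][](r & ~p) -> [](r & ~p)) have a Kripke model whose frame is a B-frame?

1. ~(~p -> q) & ~([][](r & ~p) -> [](r & ~p)), w0
2. ~(~p -> q), w0
3. ~([][](r & ~p) -> [](r & ~p)), w0
4. ~p, w0
5. ~q, w0
6. [][](r & ~p), w0
7. ~[](r & ~p), w0
8. [](r & ~p), w0
9. r & ~p, w0
10. r, w0
11. ~(r & ~p), w1
12. [](r & ~p), w1
13. r & ~p, w1
14. r, w1
15. ~p, w1
16. p, w1
Accessibility: w0Rw0, w0Rw1, w1Rw0, w1Rw1
Branch closes: p and ~p both at w1.
Every branch closes; the branch above is one of them.

No, unsatisfiable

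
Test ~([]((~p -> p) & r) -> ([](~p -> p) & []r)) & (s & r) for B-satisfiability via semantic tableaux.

1. ~([]((~p -> p) & r) -> ([](~p -> p) & []r)) & (s & r), u
2. ~([]((~p -> p) & r) -> ([](~p -> p) & []r)), u   [&-rule on 1]
3. s & r, u   [&-rule on 1]
4. []((~p -> p) & r), u   [~->-rule on 2]
5. ~([](~p -> p) & []r), u   [~->-rule on 2]
6. s, u   [&-rule on 3]
7. r, u   [&-rule on 3]
8. (~p -> p) & r, u   [[]-rule on 4 via uRu]
9. ~p -> p, u   [&-rule on 8]
10. ~[](~p -> p), u   [~&-rule on 5 (branches; this branch)]
11. p, u   [->-rule on 9 (branches; this branch)]
12. ~(~p -> p), v   [~[]-rule on 10: fresh world v, uRv]
13. ~p, v   [~->-rule on 12]
14. (~p -> p) & r, v   [[]-rule on 4 via uRv]
15. ~p -> p, v   [&-rule on 14]
16. r, v   [&-rule on 14]
17. p, v   [->-rule on 15 (branches; this branch)]
Accessibility: uRu, uRv, vRu, vRv
Branch closes: p and ~p both at v.
(One branch shown.) All branches close.

Unsatisfiable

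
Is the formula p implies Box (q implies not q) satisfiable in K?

1. p implies Box (q implies not q), w0
2. Box (q implies not q), w0

Satisfiable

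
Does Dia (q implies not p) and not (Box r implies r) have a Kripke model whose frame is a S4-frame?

1. Dia (q implies not p) and not (Box r implies r), u
2. Dia (q implies not p), u
3. not (Box r implies r), u
4. Box r, u
5. not r, u
6. r, u
Accessibility: uRu
Branch closes: r and not r both at u.
All branches of the tableau close; one closing branch shown above.

Unsatisfiable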